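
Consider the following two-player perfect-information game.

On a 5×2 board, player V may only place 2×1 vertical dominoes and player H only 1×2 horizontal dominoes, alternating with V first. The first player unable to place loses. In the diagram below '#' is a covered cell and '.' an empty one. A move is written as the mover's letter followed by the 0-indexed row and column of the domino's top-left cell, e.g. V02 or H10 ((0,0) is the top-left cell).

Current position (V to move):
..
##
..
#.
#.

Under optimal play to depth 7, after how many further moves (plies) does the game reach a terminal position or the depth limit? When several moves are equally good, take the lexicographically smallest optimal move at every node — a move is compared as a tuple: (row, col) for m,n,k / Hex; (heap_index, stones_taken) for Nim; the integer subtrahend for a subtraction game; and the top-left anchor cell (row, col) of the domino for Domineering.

PV length from [../##/../#./#.]: 2 plies

p1 V@[../##/../#./#.]: V21[../##/.#/##/#.]-1* V31[../##/../##/##]-1
p2 H@[../##/.#/##/#.]: H00[##/##/.#/##/#.]+1*
p3 V@[##/##/.#/##/#.] terminal -1; root [../##/../#./#.] d7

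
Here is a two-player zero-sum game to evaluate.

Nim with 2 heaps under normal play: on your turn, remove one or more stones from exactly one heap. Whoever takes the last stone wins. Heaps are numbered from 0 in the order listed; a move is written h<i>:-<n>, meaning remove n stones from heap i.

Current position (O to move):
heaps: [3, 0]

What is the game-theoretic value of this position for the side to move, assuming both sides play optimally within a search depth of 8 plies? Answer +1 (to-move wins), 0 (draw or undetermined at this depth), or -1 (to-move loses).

value((3,0), O) = +1

ply 1, O at (3,0) | h0:-1=-1→(2,0); h0:-2=-1→(1,0); h0:-3=+1→(0,0)*
ply 2: (0,0) is terminal -1 (X); from (3,0) depth 8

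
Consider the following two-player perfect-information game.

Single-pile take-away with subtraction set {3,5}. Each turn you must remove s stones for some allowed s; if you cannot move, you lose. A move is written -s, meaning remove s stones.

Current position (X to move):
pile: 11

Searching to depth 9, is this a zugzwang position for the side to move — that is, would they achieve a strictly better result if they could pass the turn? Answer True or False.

zugzwang(11, X) = False

[11] X move#1: -3:+1/8*, -5:-1/6
[8] O move#2: -3:-1/5*, -5:-1/3
[5] X move#3: -3:+1/2*, -5:+1/0
[2] end (terminal -1, O#4); searched 11 to 9
suppose X passes — search the same position with O to move:
pass> [11] O move#1: -3:+1/8*, -5:-1/6
pass> [8] X move#2: -3:-1/5*, -5:-1/3
pass> [5] O move#3: -3:+1/2*, -5:+1/0
pass> [2] end (terminal -1, X#4); searched 11 to 9
for X: play +1, pass -1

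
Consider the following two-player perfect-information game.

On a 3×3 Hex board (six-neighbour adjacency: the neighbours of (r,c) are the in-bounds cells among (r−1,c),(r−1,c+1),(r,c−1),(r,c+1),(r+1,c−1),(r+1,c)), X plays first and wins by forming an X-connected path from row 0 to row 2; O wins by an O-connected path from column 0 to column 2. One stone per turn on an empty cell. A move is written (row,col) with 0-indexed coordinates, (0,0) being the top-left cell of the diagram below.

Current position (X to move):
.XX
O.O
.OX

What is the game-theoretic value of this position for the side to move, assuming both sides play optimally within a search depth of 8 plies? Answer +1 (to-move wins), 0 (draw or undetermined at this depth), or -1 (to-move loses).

value(.XX/O.O/.OX, X) = -1

p1 X@[.XX/O.O/.OX]: (0,0)[XXX/O.O/.OX]-1* (1,1)[.XX/OXO/.OX]-1 (2,0)[.XX/O.O/XOX]-1
p2 O@[XXX/O.O/.OX]: (1,1)[XXX/OOO/.OX]+1* (2,0)[XXX/O.O/OOX]+1
p3 X@[XXX/OOO/.OX] terminal -1; root [.XX/O.O/.OX] d8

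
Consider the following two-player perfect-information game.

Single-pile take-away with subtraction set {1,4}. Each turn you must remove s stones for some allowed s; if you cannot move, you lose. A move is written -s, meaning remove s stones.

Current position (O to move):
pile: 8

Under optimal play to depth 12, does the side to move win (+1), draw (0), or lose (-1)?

value(8, O) = +1

[8] O move#1: -1:+1/7*, -4:-1/4
[7] X move#2: -1:-1/6*, -4:-1/3
[6] O move#3: -1:+1/5*, -4:+1/2
[5] X move#4: -1:-1/4*, -4:-1/1
[4] O move#5: -1:-1/3, -4:+1/0*
[0] end (terminal -1, X#6); searched 8 to 12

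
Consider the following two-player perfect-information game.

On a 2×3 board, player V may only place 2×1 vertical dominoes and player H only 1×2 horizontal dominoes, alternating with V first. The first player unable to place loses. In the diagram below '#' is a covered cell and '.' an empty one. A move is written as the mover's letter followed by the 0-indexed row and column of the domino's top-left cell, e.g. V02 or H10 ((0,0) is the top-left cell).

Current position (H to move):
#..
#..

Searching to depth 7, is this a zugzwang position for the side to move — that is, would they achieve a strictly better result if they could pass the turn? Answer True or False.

zugzwang(#../#.., H) = False

[#../#..] H move#1: H01:+1/###/#..*, H11:+1/#../###
[###/#..] end (terminal -1, V#2); searched #../#.. to 7
pass branch (V moves first from the same position):
  | [#../#..] V move#1: V01:+1/##./##.*, V02:+1/#.#/#.#
  | [##./##.] end (terminal -1, H#2); searched #../#.. to 7
H moving scores +1; H passing scores -1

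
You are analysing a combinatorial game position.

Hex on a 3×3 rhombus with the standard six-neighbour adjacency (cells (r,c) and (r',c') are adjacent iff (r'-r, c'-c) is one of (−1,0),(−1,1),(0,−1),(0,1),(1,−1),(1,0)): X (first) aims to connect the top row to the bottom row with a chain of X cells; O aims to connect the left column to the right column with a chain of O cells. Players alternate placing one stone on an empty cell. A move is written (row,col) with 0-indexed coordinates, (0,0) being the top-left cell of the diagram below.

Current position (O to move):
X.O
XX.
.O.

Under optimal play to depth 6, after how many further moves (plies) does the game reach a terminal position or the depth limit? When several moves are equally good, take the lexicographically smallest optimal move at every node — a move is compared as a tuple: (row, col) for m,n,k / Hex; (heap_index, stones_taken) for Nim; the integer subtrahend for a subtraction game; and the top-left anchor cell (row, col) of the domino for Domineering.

PV length from [X.O/XX./.O.]: 3 plies

ply 1, O at X.O/XX./.O. | (0,1)=-1→XOO/XX./.O.; (1,2)=-1→X.O/XXO/.O.; (2,0)=+1→X.O/XX./OO.*; (2,2)=-1→X.O/XX./.OO
ply 2, X at X.O/XX./OO. | (0,1)=-1→XXO/XX./OO.*; (1,2)=-1→X.O/XXX/OO.; (2,2)=-1→X.O/XX./OOX
ply 3, O at XXO/XX./OO. | (1,2)=+1→XXO/XXO/OO.*; (2,2)=+1→XXO/XX./OOO
ply 4: XXO/XXO/OO. is terminal -1 (X); from X.O/XX./.O. depth 6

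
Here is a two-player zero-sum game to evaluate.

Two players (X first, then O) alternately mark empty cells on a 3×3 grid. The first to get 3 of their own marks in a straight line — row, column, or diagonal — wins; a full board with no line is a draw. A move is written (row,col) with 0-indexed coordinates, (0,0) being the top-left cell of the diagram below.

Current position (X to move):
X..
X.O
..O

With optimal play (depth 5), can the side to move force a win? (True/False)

[X../X.O/..O] X move#1: (0,1):-1/XX./X.O/..O, (0,2):+1/X.X/X.O/..O*, (1,1):-1/X../XXO/..O, (2,0):+1/X../X.O/X.O, (2,1):-1/X../X.O/.XO
[X.X/X.O/..O] O move#2: (0,1):-1/XOX/X.O/..O*, (1,1):-1/X.X/XOO/..O, (2,0):-1/X.X/X.O/O.O, (2,1):-1/X.X/X.O/.OO
[XOX/X.O/..O] X move#3: (1,1):+0/XOX/XXO/..O, (2,0):+1/XOX/X.O/X.O*, (2,1):+0/XOX/X.O/.XO
[XOX/X.O/X.O] end (terminal -1, O#4); searched X../X.O/..O to 5

X winning at [X../X.O/..O]: True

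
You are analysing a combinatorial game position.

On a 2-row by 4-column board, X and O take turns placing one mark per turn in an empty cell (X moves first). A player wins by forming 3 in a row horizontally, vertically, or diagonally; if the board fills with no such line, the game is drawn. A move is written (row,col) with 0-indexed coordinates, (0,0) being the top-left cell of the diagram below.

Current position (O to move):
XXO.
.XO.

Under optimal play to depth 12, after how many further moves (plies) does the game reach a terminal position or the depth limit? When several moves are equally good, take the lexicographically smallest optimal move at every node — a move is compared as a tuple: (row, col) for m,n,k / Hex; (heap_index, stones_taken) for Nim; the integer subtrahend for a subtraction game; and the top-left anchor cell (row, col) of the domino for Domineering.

[XXO./.XO.] O move#1: (0,3):+0/XXOO/.XO.*, (1,0):+0/XXO./OXO., (1,3):+0/XXO./.XOO
[XXOO/.XO.] X move#2: (1,0):+0/XXOO/XXO.*, (1,3):+0/XXOO/.XOX
[XXOO/XXO.] O move#3: (1,3):+0/XXOO/XXOO*
[XXOO/XXOO] end (terminal +0, X#4); searched XXO./.XO. to 12

PV length from [XXO./.XO.]: 3 plies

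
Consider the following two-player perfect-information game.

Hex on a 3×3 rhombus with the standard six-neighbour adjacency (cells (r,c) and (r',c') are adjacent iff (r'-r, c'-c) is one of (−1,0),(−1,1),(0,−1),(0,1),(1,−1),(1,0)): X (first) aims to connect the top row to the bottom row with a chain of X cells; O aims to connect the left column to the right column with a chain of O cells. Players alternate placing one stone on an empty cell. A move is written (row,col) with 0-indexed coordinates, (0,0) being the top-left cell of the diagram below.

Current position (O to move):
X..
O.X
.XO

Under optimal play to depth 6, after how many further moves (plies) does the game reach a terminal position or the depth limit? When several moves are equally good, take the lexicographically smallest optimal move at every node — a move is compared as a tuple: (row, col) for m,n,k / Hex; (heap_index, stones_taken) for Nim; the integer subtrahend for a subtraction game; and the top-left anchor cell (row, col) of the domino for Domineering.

[X../O.X/.XO] O move#1: (0,1):-1/XO./O.X/.XO, (0,2):+1/X.O/O.X/.XO*, (1,1):-1/X../OOX/.XO, (2,0):-1/X../O.X/OXO
[X.O/O.X/.XO] X move#2: (0,1):-1/XXO/O.X/.XO*, (1,1):-1/X.O/OXX/.XO, (2,0):-1/X.O/O.X/XXO
[XXO/O.X/.XO] O move#3: (1,1):+1/XXO/OOX/.XO*, (2,0):-1/XXO/O.X/OXO
[XXO/OOX/.XO] end (terminal -1, X#4); searched X../O.X/.XO to 6

PV length from [X../O.X/.XO]: 3 plies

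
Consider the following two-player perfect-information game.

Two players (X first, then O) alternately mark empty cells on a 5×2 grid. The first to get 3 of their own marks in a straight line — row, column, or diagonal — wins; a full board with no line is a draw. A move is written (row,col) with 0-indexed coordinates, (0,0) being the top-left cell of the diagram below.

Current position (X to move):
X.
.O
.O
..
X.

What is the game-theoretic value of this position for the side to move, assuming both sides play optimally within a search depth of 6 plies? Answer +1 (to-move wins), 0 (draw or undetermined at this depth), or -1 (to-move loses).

p1 X@[X./.O/.O/../X.]: (0,1)[XX/.O/.O/../X.]-1* (1,0)[X./XO/.O/../X.]-1 (2,0)[X./.O/XO/../X.]-1 (3,0)[X./.O/.O/X./X.]-1 (3,1)[X./.O/.O/.X/X.]-1 (4,1)[X./.O/.O/../XX]-1
p2 O@[XX/.O/.O/../X.]: (1,0)[XX/OO/.O/../X.]+0 (2,0)[XX/.O/OO/../X.]+0 (3,0)[XX/.O/.O/O./X.]+0 (3,1)[XX/.O/.O/.O/X.]+1* (4,1)[XX/.O/.O/../XO]+0
p3 X@[XX/.O/.O/.O/X.] terminal -1; root [X./.O/.O/../X.] d6

value(X./.O/.O/../X., X) = -1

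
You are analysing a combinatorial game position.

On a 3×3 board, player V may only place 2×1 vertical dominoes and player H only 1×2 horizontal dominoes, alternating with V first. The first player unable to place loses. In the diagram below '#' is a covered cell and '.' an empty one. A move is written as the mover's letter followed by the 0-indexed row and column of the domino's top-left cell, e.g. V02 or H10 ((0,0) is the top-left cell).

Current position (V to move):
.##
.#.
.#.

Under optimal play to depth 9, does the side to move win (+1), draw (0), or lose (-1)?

p1 V@[.##/.#./.#.]: V00[###/##./.#.]+1* V10[.##/##./##.]+1 V12[.##/.##/.##]+1
p2 H@[###/##./.#.] terminal -1; root [.##/.#./.#.] d9

value(.##/.#./.#., V) = +1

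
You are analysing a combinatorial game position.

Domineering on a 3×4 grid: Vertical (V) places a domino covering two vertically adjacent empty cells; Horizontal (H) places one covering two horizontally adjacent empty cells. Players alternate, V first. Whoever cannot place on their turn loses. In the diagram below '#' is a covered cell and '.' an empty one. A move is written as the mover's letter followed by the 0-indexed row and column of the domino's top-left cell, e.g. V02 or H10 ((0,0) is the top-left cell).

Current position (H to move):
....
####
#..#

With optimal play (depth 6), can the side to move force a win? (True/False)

ply 1, H at ..../####/#..# | H00=+1→##../####/#..#*; H01=+1→.##./####/#..#; H02=+1→..##/####/#..#; H21=+1→..../####/####
ply 2: ##../####/#..# is terminal -1 (V); from ..../####/#..# depth 6

H winning at [..../####/#..#]: True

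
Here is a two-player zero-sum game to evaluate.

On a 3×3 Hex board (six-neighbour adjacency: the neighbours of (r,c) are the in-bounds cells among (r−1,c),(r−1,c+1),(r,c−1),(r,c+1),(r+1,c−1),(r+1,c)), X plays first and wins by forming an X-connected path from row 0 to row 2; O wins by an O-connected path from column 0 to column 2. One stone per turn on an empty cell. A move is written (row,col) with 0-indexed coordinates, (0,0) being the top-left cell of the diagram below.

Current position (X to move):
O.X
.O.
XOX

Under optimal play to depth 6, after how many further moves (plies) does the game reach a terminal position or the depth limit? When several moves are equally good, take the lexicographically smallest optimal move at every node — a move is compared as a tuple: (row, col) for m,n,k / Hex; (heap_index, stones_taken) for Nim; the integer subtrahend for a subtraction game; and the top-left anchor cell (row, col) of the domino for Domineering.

PV length from [O.X/.O./XOX]: 3 plies

p1 X@[O.X/.O./XOX]: (0,1)[OXX/.O./XOX]+1* (1,0)[O.X/XO./XOX]+1 (1,2)[O.X/.OX/XOX]+1
p2 O@[OXX/.O./XOX]: (1,0)[OXX/OO./XOX]-1* (1,2)[OXX/.OO/XOX]-1
p3 X@[OXX/OO./XOX]: (1,2)[OXX/OOX/XOX]+1*
p4 O@[OXX/OOX/XOX] terminal -1; root [O.X/.O./XOX] d6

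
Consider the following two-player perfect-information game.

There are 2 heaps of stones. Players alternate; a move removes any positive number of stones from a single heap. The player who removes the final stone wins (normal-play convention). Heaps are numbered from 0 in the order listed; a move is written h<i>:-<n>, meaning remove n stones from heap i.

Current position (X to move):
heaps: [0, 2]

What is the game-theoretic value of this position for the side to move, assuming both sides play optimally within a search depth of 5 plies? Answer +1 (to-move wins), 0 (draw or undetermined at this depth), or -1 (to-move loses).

value((0,2), X) = +1

p1 X@[(0,2)]: h1:-1[(0,1)]-1 h1:-2[(0,0)]+1*
p2 O@[(0,0)] terminal -1; root [(0,2)] d5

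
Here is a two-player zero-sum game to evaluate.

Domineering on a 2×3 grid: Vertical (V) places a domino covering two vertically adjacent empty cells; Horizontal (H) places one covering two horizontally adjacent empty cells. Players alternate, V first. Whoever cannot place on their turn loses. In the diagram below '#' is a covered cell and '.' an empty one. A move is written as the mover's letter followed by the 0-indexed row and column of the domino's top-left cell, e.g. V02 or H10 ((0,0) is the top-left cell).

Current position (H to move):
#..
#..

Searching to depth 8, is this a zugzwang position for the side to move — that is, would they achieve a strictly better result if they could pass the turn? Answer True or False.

zugzwang(#../#.., H) = False

p1 H@[#../#..]: H01[###/#..]+1* H11[#../###]+1
p2 V@[###/#..] terminal -1; root [#../#..] d8
if H skipped the turn, V would face:
~ p1 V@[#../#..]: V01[##./##.]+1* V02[#.#/#.#]+1
~ p2 H@[##./##.] terminal -1; root [#../#..] d8
compare (H): move=+1 vs pass=-1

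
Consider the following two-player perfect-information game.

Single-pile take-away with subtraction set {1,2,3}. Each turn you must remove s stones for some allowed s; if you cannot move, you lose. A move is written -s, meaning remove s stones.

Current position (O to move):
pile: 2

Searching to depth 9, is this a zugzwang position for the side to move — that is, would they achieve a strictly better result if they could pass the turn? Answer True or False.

zugzwang(2, O) = False

p1 O@[2]: -1[1]-1 -2[0]+1*
p2 X@[0] terminal -1; root [2] d9
suppose O passes — search the same position with X to move:
pass> p1 X@[2]: -1[1]-1 -2[0]+1*
pass> p2 O@[0] terminal -1; root [2] d9
for O: play +1, pass -1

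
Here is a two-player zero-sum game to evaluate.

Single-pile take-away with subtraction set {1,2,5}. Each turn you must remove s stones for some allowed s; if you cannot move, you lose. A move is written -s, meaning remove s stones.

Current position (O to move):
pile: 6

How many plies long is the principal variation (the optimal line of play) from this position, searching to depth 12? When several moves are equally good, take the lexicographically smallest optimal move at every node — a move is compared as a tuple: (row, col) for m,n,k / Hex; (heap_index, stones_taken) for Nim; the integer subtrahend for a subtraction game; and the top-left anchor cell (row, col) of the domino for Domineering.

ply 1, O at 6 | -1=-1→5*; -2=-1→4; -5=-1→1
ply 2, X at 5 | -1=-1→4; -2=+1→3*; -5=+1→0
ply 3, O at 3 | -1=-1→2*; -2=-1→1
ply 4, X at 2 | -1=-1→1; -2=+1→0*
ply 5: 0 is terminal -1 (O); from 6 depth 12

PV length from [6]: 4 plies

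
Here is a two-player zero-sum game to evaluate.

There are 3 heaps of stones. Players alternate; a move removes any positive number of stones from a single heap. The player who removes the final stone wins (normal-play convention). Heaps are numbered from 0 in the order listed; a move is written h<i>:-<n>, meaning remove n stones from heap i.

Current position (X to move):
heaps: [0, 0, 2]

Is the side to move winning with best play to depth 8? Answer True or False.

p1 X@[(0,0,2)]: h2:-1[(0,0,1)]-1 h2:-2[(0,0,0)]+1*
p2 O@[(0,0,0)] terminal -1; root [(0,0,2)] d8

X winning at [(0,0,2)]: True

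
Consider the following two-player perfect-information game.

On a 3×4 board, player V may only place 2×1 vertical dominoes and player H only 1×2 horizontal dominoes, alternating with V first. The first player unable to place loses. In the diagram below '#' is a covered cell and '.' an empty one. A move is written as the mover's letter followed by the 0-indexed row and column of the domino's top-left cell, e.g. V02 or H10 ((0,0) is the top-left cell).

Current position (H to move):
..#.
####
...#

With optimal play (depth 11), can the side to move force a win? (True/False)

H winning at [..#./####/...#]: True

p1 H@[..#./####/...#]: H00[###./####/...#]+1* H20[..#./####/##.#]+1 H21[..#./####/.###]+1
p2 V@[###./####/...#] terminal -1; root [..#./####/...#] d11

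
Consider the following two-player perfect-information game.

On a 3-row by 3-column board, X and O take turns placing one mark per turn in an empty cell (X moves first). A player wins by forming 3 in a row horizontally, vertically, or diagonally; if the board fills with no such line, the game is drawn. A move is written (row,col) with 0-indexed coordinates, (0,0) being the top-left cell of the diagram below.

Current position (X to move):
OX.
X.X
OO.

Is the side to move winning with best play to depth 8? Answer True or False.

ply 1, X at OX./X.X/OO. | (0,2)=-1→OXX/X.X/OO.; (1,1)=+1→OX./XXX/OO.*; (2,2)=+1→OX./X.X/OOX
ply 2: OX./XXX/OO. is terminal -1 (O); from OX./X.X/OO. depth 8

X winning at [OX./X.X/OO.]: True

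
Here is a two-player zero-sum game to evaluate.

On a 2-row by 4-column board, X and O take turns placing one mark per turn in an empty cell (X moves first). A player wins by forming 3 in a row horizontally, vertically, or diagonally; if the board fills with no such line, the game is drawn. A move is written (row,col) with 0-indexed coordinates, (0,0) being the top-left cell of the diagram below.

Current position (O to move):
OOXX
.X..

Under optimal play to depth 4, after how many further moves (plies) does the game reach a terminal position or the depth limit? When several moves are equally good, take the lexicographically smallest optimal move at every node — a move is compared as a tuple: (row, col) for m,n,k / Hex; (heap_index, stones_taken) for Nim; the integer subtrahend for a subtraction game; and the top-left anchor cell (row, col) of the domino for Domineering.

ply 1, O at OOXX/.X.. | (1,0)=+0→OOXX/OX..*; (1,2)=+0→OOXX/.XO.; (1,3)=+0→OOXX/.X.O
ply 2, X at OOXX/OX.. | (1,2)=+0→OOXX/OXX.*; (1,3)=+0→OOXX/OX.X
ply 3, O at OOXX/OXX. | (1,3)=+0→OOXX/OXXO*
ply 4: OOXX/OXXO is terminal +0 (X); from OOXX/.X.. depth 4

PV length from [OOXX/.X..]: 3 plies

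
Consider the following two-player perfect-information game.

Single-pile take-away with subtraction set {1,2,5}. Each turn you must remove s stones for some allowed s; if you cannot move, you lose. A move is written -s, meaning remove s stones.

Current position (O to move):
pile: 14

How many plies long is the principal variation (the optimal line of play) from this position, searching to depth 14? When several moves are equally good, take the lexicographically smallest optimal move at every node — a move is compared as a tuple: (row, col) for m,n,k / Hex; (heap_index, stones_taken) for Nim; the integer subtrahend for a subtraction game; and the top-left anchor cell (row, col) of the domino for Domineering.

PV length from [14]: 9 plies

ply 1, O at 14 | -1=-1→13; -2=+1→12*; -5=+1→9
ply 2, X at 12 | -1=-1→11*; -2=-1→10; -5=-1→7
ply 3, O at 11 | -1=-1→10; -2=+1→9*; -5=+1→6
ply 4, X at 9 | -1=-1→8*; -2=-1→7; -5=-1→4
ply 5, O at 8 | -1=-1→7; -2=+1→6*; -5=+1→3
ply 6, X at 6 | -1=-1→5*; -2=-1→4; -5=-1→1
ply 7, O at 5 | -1=-1→4; -2=+1→3*; -5=+1→0
ply 8, X at 3 | -1=-1→2*; -2=-1→1
ply 9, O at 2 | -1=-1→1; -2=+1→0*
ply 10: 0 is terminal -1 (X); from 14 depth 14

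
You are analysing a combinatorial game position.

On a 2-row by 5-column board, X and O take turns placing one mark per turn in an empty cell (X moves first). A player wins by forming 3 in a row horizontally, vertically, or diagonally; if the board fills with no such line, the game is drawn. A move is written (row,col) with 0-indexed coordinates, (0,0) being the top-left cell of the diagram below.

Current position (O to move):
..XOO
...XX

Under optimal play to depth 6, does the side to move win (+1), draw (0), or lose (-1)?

value(..XOO/...XX, O) = 0

[..XOO/...XX] O move#1: (0,0):-1/O.XOO/...XX, (0,1):-1/.OXOO/...XX, (1,0):-1/..XOO/O..XX, (1,1):-1/..XOO/.O.XX, (1,2):+0/..XOO/..OXX*
[..XOO/..OXX] X move#2: (0,0):+0/X.XOO/..OXX*, (0,1):+0/.XXOO/..OXX, (1,0):+0/..XOO/X.OXX, (1,1):+0/..XOO/.XOXX
[X.XOO/..OXX] O move#3: (0,1):+0/XOXOO/..OXX*, (1,0):-1/X.XOO/O.OXX, (1,1):-1/X.XOO/.OOXX
[XOXOO/..OXX] X move#4: (1,0):+0/XOXOO/X.OXX*, (1,1):+0/XOXOO/.XOXX
[XOXOO/X.OXX] O move#5: (1,1):+0/XOXOO/XOOXX*
[XOXOO/XOOXX] end (terminal +0, X#6); searched ..XOO/...XX to 6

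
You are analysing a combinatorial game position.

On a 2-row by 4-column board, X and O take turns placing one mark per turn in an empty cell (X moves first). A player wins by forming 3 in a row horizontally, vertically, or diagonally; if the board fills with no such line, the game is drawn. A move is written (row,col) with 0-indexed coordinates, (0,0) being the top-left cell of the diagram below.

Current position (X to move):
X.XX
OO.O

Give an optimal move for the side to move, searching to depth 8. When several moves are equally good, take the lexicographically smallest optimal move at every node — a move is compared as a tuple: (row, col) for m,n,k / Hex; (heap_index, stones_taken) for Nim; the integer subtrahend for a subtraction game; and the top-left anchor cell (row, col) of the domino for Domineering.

[X.XX/OO.O] X move#1: (0,1):+1/XXXX/OO.O*, (1,2):+0/X.XX/OOXO
[XXXX/OO.O] end (terminal -1, O#2); searched X.XX/OO.O to 8

X's best at [X.XX/OO.O]: (0,1)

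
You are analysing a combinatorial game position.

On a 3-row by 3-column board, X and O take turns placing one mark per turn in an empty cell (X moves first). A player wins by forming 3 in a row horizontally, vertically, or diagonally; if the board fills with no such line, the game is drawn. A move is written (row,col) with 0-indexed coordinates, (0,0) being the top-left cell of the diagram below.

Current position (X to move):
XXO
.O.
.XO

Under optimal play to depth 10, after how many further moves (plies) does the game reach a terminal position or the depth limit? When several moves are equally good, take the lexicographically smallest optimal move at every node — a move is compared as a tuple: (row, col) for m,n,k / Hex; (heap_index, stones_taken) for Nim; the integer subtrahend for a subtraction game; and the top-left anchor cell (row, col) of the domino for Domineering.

p1 X@[XXO/.O./.XO]: (1,0)[XXO/XO./.XO]-1* (1,2)[XXO/.OX/.XO]-1 (2,0)[XXO/.O./XXO]-1
p2 O@[XXO/XO./.XO]: (1,2)[XXO/XOO/.XO]+1* (2,0)[XXO/XO./OXO]+1
p3 X@[XXO/XOO/.XO] terminal -1; root [XXO/.O./.XO] d10

PV length from [XXO/.O./.XO]: 2 plies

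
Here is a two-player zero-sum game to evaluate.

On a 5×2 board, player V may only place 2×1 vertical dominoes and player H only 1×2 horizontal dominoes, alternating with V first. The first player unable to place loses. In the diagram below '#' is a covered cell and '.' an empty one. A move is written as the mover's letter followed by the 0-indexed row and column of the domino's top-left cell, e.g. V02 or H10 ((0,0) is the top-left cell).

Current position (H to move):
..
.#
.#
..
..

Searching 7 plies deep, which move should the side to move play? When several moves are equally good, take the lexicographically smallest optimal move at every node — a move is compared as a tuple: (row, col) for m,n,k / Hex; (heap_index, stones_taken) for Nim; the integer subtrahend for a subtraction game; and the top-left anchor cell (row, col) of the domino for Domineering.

H's best at [../.#/.#/../..]: H30

[../.#/.#/../..] H move#1: H00:-1/##/.#/.#/../.., H30:+1/../.#/.#/##/..*, H40:+1/../.#/.#/../##
[../.#/.#/##/..] V move#2: V00:-1/#./##/.#/##/..*, V10:-1/../##/##/##/..
[#./##/.#/##/..] H move#3: H40:+1/#./##/.#/##/##*
[#./##/.#/##/##] end (terminal -1, V#4); searched ../.#/.#/../.. to 7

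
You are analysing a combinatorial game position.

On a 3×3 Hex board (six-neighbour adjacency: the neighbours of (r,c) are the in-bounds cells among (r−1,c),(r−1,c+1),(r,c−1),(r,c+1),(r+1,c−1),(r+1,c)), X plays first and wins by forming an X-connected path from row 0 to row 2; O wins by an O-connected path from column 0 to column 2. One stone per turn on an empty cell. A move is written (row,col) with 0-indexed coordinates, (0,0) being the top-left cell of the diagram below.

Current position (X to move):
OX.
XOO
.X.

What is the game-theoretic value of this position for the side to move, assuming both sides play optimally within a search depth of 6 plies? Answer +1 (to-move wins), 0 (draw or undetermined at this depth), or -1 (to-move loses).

ply 1, X at OX./XOO/.X. | (0,2)=-1→OXX/XOO/.X.; (2,0)=+1→OX./XOO/XX.*; (2,2)=-1→OX./XOO/.XX
ply 2: OX./XOO/XX. is terminal -1 (O); from OX./XOO/.X. depth 6

value(OX./XOO/.X., X) = +1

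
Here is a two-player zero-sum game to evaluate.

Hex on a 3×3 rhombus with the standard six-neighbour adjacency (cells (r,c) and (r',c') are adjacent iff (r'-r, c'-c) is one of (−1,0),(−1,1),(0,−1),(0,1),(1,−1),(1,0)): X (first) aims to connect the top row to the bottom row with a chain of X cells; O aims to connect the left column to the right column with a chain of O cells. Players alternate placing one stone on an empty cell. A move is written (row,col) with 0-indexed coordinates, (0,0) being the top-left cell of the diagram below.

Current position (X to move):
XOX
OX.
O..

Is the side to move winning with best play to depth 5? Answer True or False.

X winning at [XOX/OX./O..]: True

[XOX/OX./O..] X move#1: (1,2):+1/XOX/OXX/O..*, (2,1):+1/XOX/OX./OX., (2,2):+1/XOX/OX./O.X
[XOX/OXX/O..] O move#2: (2,1):-1/XOX/OXX/OO.*, (2,2):-1/XOX/OXX/O.O
[XOX/OXX/OO.] X move#3: (2,2):+1/XOX/OXX/OOX*
[XOX/OXX/OOX] end (terminal -1, O#4); searched XOX/OX./O.. to 5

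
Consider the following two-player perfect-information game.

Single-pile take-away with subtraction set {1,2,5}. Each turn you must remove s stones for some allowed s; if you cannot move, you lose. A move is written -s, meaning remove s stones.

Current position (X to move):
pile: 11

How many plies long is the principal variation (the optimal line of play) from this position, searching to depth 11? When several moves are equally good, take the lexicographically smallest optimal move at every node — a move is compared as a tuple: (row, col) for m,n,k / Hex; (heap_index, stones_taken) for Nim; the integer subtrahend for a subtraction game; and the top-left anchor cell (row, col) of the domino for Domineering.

PV length from [11]: 7 plies

[11] X move#1: -1:-1/10, -2:+1/9*, -5:+1/6
[9] O move#2: -1:-1/8*, -2:-1/7, -5:-1/4
[8] X move#3: -1:-1/7, -2:+1/6*, -5:+1/3
[6] O move#4: -1:-1/5*, -2:-1/4, -5:-1/1
[5] X move#5: -1:-1/4, -2:+1/3*, -5:+1/0
[3] O move#6: -1:-1/2*, -2:-1/1
[2] X move#7: -1:-1/1, -2:+1/0*
[0] end (terminal -1, O#8); searched 11 to 11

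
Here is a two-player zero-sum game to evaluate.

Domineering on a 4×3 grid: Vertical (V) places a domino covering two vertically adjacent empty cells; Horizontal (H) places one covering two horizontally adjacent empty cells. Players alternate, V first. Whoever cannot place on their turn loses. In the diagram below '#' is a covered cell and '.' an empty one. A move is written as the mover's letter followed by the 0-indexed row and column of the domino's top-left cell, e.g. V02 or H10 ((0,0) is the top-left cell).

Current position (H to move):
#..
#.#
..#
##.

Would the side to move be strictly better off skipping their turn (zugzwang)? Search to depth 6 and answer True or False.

ply 1, H at #../#.#/..#/##. | H01=-1→###/#.#/..#/##.*; H20=-1→#../#.#/###/##.
ply 2, V at ###/#.#/..#/##. | V11=+1→###/###/.##/##.*
ply 3: ###/###/.##/##. is terminal -1 (H); from #../#.#/..#/##. depth 6
suppose H passes — search the same position with V to move:
pass> ply 1, V at #../#.#/..#/##. | V01=-1→##./###/..#/##.*; V11=-1→#../###/.##/##.
pass> ply 2, H at ##./###/..#/##. | H20=+1→##./###/###/##.*
pass> ply 3: ##./###/###/##. is terminal -1 (V); from #../#.#/..#/##. depth 6
for H: play -1, pass +1

zugzwang(#../#.#/..#/##., H) = True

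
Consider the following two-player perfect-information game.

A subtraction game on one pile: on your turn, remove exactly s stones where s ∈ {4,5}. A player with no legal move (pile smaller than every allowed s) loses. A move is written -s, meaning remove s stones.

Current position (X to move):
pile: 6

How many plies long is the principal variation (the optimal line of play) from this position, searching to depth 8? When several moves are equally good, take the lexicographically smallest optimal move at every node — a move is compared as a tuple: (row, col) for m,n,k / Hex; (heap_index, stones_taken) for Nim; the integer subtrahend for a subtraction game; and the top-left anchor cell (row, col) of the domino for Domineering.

PV length from [6]: 1 ply

ply 1, X at 6 | -4=+1→2*; -5=+1→1
ply 2: 2 is terminal -1 (O); from 6 depth 8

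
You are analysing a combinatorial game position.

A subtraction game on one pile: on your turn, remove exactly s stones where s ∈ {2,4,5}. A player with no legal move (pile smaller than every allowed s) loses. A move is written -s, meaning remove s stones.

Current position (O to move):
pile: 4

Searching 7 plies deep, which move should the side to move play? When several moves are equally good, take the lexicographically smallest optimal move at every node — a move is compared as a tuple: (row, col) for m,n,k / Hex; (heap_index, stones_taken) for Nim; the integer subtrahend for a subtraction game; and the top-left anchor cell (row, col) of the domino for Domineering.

[4] O move#1: -2:-1/2, -4:+1/0*
[0] end (terminal -1, X#2); searched 4 to 7

O's best at [4]: -4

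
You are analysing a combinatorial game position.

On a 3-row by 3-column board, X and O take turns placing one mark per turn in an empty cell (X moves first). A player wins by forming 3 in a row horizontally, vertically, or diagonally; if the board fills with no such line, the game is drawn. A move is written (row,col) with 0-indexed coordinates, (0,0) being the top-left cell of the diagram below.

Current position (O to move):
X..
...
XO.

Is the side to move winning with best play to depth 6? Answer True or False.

O winning at [X../.../XO.]: False

[X../.../XO.] O move#1: (0,1):-1/XO./.../XO.*, (0,2):-1/X.O/.../XO., (1,0):-1/X../O../XO., (1,1):-1/X../.O./XO., (1,2):-1/X../..O/XO., (2,2):-1/X../.../XOO
[XO./.../XO.] X move#2: (0,2):-1/XOX/.../XO., (1,0):+1/XO./X../XO.*, (1,1):+1/XO./.X./XO., (1,2):-1/XO./..X/XO., (2,2):-1/XO./.../XOX
[XO./X../XO.] end (terminal -1, O#3); searched X../.../XO. to 6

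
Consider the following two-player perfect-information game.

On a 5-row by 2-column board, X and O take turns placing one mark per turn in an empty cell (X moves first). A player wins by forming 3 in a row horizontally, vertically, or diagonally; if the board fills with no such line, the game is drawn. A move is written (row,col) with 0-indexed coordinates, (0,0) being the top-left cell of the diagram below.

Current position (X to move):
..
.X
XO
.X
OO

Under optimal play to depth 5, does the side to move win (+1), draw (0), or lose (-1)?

p1 X@[../.X/XO/.X/OO]: (0,0)[X./.X/XO/.X/OO]+0 (0,1)[.X/.X/XO/.X/OO]+0 (1,0)[../XX/XO/.X/OO]+1* (3,0)[../.X/XO/XX/OO]+0
p2 O@[../XX/XO/.X/OO]: (0,0)[O./XX/XO/.X/OO]-1* (0,1)[.O/XX/XO/.X/OO]-1 (3,0)[../XX/XO/OX/OO]-1
p3 X@[O./XX/XO/.X/OO]: (0,1)[OX/XX/XO/.X/OO]+0 (3,0)[O./XX/XO/XX/OO]+1*
p4 O@[O./XX/XO/XX/OO] terminal -1; root [../.X/XO/.X/OO] d5

value(../.X/XO/.X/OO, X) = +1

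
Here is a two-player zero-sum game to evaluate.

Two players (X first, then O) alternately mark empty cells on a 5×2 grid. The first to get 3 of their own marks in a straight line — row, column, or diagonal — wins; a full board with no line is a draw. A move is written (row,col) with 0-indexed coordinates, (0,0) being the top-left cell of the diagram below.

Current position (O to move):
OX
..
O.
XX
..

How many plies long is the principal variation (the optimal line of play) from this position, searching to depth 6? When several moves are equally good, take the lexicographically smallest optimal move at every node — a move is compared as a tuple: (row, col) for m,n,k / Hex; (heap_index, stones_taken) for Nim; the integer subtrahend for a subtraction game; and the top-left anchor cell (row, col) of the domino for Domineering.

ply 1, O at OX/../O./XX/.. | (1,0)=+1→OX/O./O./XX/..*; (1,1)=+0→OX/.O/O./XX/..; (2,1)=+0→OX/../OO/XX/..; (4,0)=+0→OX/../O./XX/O.; (4,1)=+0→OX/../O./XX/.O
ply 2: OX/O./O./XX/.. is terminal -1 (X); from OX/../O./XX/.. depth 6

PV length from [OX/../O./XX/..]: 1 ply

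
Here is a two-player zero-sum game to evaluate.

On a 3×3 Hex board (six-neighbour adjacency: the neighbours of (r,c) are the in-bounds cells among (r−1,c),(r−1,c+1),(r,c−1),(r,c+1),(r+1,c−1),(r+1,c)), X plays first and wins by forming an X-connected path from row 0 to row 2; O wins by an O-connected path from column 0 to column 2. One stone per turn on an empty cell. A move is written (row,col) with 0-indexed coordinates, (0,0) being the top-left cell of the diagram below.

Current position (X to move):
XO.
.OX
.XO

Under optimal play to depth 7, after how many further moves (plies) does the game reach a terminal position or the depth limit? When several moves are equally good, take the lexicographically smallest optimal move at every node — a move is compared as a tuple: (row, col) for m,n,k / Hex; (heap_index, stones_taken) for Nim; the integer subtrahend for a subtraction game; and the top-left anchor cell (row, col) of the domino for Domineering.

PV length from [XO./.OX/.XO]: 1 ply

[XO./.OX/.XO] X move#1: (0,2):+1/XOX/.OX/.XO*, (1,0):+1/XO./XOX/.XO, (2,0):+1/XO./.OX/XXO
[XOX/.OX/.XO] end (terminal -1, O#2); searched XO./.OX/.XO to 7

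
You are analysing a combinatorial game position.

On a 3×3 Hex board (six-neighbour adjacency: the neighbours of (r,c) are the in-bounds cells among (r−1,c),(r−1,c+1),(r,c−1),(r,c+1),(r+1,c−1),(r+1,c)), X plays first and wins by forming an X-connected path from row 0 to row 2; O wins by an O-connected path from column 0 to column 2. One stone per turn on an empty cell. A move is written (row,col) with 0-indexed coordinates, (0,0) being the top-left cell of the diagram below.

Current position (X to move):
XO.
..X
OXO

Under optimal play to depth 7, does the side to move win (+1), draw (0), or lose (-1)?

value(XO./..X/OXO, X) = +1

[XO./..X/OXO] X move#1: (0,2):+1/XOX/..X/OXO*, (1,0):+1/XO./X.X/OXO, (1,1):+1/XO./.XX/OXO
[XOX/..X/OXO] end (terminal -1, O#2); searched XO./..X/OXO to 7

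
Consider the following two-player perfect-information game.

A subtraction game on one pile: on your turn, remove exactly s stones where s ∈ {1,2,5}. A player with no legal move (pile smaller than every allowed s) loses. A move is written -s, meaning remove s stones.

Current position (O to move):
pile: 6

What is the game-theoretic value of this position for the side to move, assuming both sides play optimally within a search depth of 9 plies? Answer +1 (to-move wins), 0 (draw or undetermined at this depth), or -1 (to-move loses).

value(6, O) = -1

[6] O move#1: -1:-1/5*, -2:-1/4, -5:-1/1
[5] X move#2: -1:-1/4, -2:+1/3*, -5:+1/0
[3] O move#3: -1:-1/2*, -2:-1/1
[2] X move#4: -1:-1/1, -2:+1/0*
[0] end (terminal -1, O#5); searched 6 to 9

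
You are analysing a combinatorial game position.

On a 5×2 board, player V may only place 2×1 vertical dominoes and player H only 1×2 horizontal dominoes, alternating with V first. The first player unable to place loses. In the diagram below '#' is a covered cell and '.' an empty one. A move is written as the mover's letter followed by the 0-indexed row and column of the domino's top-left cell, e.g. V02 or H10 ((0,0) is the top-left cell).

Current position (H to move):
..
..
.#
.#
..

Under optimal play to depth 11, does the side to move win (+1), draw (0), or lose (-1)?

value(../../.#/.#/.., H) = +1

p1 H@[../../.#/.#/..]: H00[##/../.#/.#/..]+1* H10[../##/.#/.#/..]+1 H40[../../.#/.#/##]-1
p2 V@[##/../.#/.#/..]: V10[##/#./##/.#/..]-1* V20[##/../##/##/..]-1 V30[##/../.#/##/#.]-1
p3 H@[##/#./##/.#/..]: H40[##/#./##/.#/##]+1*
p4 V@[##/#./##/.#/##] terminal -1; root [../../.#/.#/..] d11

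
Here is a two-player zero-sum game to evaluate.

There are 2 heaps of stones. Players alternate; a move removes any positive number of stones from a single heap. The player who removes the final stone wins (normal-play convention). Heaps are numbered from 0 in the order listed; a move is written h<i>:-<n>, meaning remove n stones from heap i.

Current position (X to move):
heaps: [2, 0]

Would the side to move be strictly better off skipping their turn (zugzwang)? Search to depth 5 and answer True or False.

zugzwang((2,0), X) = False

ply 1, X at (2,0) | h0:-1=-1→(1,0); h0:-2=+1→(0,0)*
ply 2: (0,0) is terminal -1 (O); from (2,0) depth 5
if X skipped the turn, O would face:
~ ply 1, O at (2,0) | h0:-1=-1→(1,0); h0:-2=+1→(0,0)*
~ ply 2: (0,0) is terminal -1 (X); from (2,0) depth 5
compare (X): move=+1 vs pass=-1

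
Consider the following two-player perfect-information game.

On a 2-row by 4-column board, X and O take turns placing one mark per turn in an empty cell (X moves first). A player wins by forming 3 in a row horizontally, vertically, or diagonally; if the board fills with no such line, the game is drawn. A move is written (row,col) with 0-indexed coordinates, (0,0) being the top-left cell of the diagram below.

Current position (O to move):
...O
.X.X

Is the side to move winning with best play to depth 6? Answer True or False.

O winning at [...O/.X.X]: False

[...O/.X.X] O move#1: (0,0):-1/O..O/.X.X, (0,1):-1/.O.O/.X.X, (0,2):-1/..OO/.X.X, (1,0):-1/...O/OX.X, (1,2):+0/...O/.XOX*
[...O/.XOX] X move#2: (0,0):+0/X..O/.XOX*, (0,1):+0/.X.O/.XOX, (0,2):+0/..XO/.XOX, (1,0):+0/...O/XXOX
[X..O/.XOX] O move#3: (0,1):+0/XO.O/.XOX*, (0,2):+0/X.OO/.XOX, (1,0):+0/X..O/OXOX
[XO.O/.XOX] X move#4: (0,2):+0/XOXO/.XOX*, (1,0):-1/XO.O/XXOX
[XOXO/.XOX] O move#5: (1,0):+0/XOXO/OXOX*
[XOXO/OXOX] end (terminal +0, X#6); searched ...O/.X.X to 6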